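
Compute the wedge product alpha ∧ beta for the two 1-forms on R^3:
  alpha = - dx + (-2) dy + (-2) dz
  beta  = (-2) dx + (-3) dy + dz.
alpha ∧ beta = (-1) dx ∧ dy + (-5) dx ∧ dz + (-8) dy ∧ dz

Distribute the wedge, using dx_i ∧ dx_j = -dx_j ∧ dx_i and dx_i ∧ dx_i = 0. For each pair (i, j) with i < j, the coefficient of dx_i ∧ dx_j in alpha ∧ beta is (alpha_i * beta_j - alpha_j * beta_i). Collecting: alpha ∧ beta = (-1) dx ∧ dy + (-5) dx ∧ dz + (-8) dy ∧ dz.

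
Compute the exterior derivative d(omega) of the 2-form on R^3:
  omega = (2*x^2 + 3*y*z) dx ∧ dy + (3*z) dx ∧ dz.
d(omega) = (3*y) dx ∧ dy ∧ dz

For a 2-form omega = sum_{i<j} g_{ij} dx_i ∧ dx_j, the exterior derivative is
  d(omega) = sum_{i<j} d(g_{ij}) ∧ dx_i ∧ dx_j = sum_{i<j, k} (∂g_{ij}/∂x_k) dx_k ∧ dx_i ∧ dx_j.
Expand each term, using dx_k ∧ dx_i ∧ dx_j = sgn(permutation) dx_{(a)} ∧ dx_{(b)} ∧ dx_{(c)} with (a < b < c) sorted:
  d(2*x^2 + 3*y*z) includes (∂/∂z)(2*x^2 + 3*y*z) dz = (3*y) dz, which multiplied by dx ∧ dy gives (3*y) dx ∧ dy ∧ dz
Collecting like 3-forms: d(omega) = (3*y) dx ∧ dy ∧ dz.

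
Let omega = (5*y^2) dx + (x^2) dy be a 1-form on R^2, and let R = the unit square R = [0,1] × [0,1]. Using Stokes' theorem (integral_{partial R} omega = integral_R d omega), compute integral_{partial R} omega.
integral_(partial R) omega = -4

Stokes: integral_partial_R omega = integral_R d omega with d omega = (∂Q/∂x - ∂P/∂y) dx ∧ dy.
  ∂Q/∂x = 2*x
  ∂P/∂y = 10*y
  integrand = ∂Q/∂x - ∂P/∂y = 2*x - 10*y.
Integrating over R: integral_0^1 integral_0^1 (2*x - 10*y) dx dy = -4.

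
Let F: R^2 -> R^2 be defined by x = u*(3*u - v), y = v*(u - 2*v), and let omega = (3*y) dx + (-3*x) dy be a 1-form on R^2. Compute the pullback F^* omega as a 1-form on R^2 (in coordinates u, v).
F^* omega = (3*v*(3*u^2 - 12*u*v + 2*v^2)) du + (3*u*(-3*u^2 + 12*u*v - 2*v^2)) dv

Using F^*(f dg) = (f ∘ F) d(g ∘ F), substitute each coordinate x_i by F_i(u, v) in f_i, and replace dx_i by d F_i = (∂F_i/∂u) du + (∂F_i/∂v) dv.
  For the x component: f_1(F) = 3*v*(u - 2*v); d F_1 = (6*u - v) du + (-u) dv
  For the y component: f_2(F) = 3*u*(-3*u + v); d F_2 = (v) du + (u - 4*v) dv
Combining and collecting du, dv coefficients:
  coeff of du: 3*v*(3*u^2 - 12*u*v + 2*v^2)
  coeff of dv: 3*u*(-3*u^2 + 12*u*v - 2*v^2)
F^* omega = (3*v*(3*u^2 - 12*u*v + 2*v^2)) du + (3*u*(-3*u^2 + 12*u*v - 2*v^2)) dv.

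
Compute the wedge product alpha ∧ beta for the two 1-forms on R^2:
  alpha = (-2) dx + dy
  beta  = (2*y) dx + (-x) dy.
alpha ∧ beta = (2*x - 2*y) dx ∧ dy

Distribute the wedge, using dx_i ∧ dx_j = -dx_j ∧ dx_i and dx_i ∧ dx_i = 0. For each pair (i, j) with i < j, the coefficient of dx_i ∧ dx_j in alpha ∧ beta is (alpha_i * beta_j - alpha_j * beta_i). Collecting: alpha ∧ beta = (2*x - 2*y) dx ∧ dy.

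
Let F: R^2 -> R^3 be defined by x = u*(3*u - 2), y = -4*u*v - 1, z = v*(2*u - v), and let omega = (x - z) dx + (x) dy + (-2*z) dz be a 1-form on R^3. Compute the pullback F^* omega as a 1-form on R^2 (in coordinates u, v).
F^* omega = (18*u^3 - 24*u^2*v - 18*u^2 - 2*u*v^2 + 12*u*v + 4*u + 4*v^3 - 2*v^2) du + (-12*u^3 - 8*u^2*v + 8*u^2 + 12*u*v^2 - 4*v^3) dv

Using F^*(f dg) = (f ∘ F) d(g ∘ F), substitute each coordinate x_i by F_i(u, v) in f_i, and replace dx_i by d F_i = (∂F_i/∂u) du + (∂F_i/∂v) dv.
  For the x component: f_1(F) = 3*u^2 - 2*u*v - 2*u + v^2; d F_1 = (6*u - 2) du + (0) dv
  For the y component: f_2(F) = u*(3*u - 2); d F_2 = (-4*v) du + (-4*u) dv
  For the z component: f_3(F) = 2*v*(-2*u + v); d F_3 = (2*v) du + (2*u - 2*v) dv
Combining and collecting du, dv coefficients:
  coeff of du: 18*u^3 - 24*u^2*v - 18*u^2 - 2*u*v^2 + 12*u*v + 4*u + 4*v^3 - 2*v^2
  coeff of dv: -12*u^3 - 8*u^2*v + 8*u^2 + 12*u*v^2 - 4*v^3
F^* omega = (18*u^3 - 24*u^2*v - 18*u^2 - 2*u*v^2 + 12*u*v + 4*u + 4*v^3 - 2*v^2) du + (-12*u^3 - 8*u^2*v + 8*u^2 + 12*u*v^2 - 4*v^3) dv.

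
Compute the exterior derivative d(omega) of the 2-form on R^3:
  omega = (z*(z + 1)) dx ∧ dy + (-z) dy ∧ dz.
d(omega) = (2*z + 1) dx ∧ dy ∧ dz

For a 2-form omega = sum_{i<j} g_{ij} dx_i ∧ dx_j, the exterior derivative is
  d(omega) = sum_{i<j} d(g_{ij}) ∧ dx_i ∧ dx_j = sum_{i<j, k} (∂g_{ij}/∂x_k) dx_k ∧ dx_i ∧ dx_j.
Expand each term, using dx_k ∧ dx_i ∧ dx_j = sgn(permutation) dx_{(a)} ∧ dx_{(b)} ∧ dx_{(c)} with (a < b < c) sorted:
  d(z*(z + 1)) includes (∂/∂z)(z*(z + 1)) dz = (2*z + 1) dz, which multiplied by dx ∧ dy gives (2*z + 1) dx ∧ dy ∧ dz
Collecting like 3-forms: d(omega) = (2*z + 1) dx ∧ dy ∧ dz.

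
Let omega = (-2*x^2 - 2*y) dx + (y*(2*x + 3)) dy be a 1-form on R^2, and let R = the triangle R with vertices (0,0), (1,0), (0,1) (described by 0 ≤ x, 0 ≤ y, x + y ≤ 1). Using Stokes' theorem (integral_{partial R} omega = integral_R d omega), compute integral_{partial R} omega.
integral_(partial R) omega = 4/3

Stokes: integral_partial_R omega = integral_R d omega with d omega = (∂Q/∂x - ∂P/∂y) dx ∧ dy.
  ∂Q/∂x = 2*y
  ∂P/∂y = -2
  integrand = ∂Q/∂x - ∂P/∂y = 2*y + 2.
Integrating over R: integral_0^1 integral_0^{1-x} (2*y + 2) dy dx = 4/3.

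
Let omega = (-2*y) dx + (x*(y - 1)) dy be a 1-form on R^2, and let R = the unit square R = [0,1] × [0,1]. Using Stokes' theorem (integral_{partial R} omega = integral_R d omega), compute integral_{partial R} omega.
integral_(partial R) omega = 3/2

Stokes: integral_partial_R omega = integral_R d omega with d omega = (∂Q/∂x - ∂P/∂y) dx ∧ dy.
  ∂Q/∂x = y - 1
  ∂P/∂y = -2
  integrand = ∂Q/∂x - ∂P/∂y = y + 1.
Integrating over R: integral_0^1 integral_0^1 (y + 1) dx dy = 3/2.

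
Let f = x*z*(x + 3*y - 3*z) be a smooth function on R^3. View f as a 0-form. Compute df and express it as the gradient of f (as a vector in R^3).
df = (z*(2*x + 3*y - 3*z)) dx + (3*x*z) dy + (x*(x + 3*y - 6*z)) dz; grad f = (z*(2*x + 3*y - 3*z), 3*x*z, x*(x + 3*y - 6*z))

For a 0-form f, d f = (∂f/∂x) dx + (∂f/∂y) dy + (∂f/∂z) dz. The components of the vector representation are exactly the entries of grad f in Cartesian coordinates:
  ∂f/∂x = z*(2*x + 3*y - 3*z)
  ∂f/∂y = 3*x*z
  ∂f/∂z = x*(x + 3*y - 6*z).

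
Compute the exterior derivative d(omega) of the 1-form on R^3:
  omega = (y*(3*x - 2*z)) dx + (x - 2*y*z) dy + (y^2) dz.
d(omega) = (-3*x + 2*z + 1) dx ∧ dy + (2*y) dx ∧ dz + (4*y) dy ∧ dz

For a 1-form omega = sum_i f_i dx_i, the exterior derivative is
  d(omega) = sum_{i < j} (∂f_j/∂x_i - ∂f_i/∂x_j) dx_i ∧ dx_j.
  coefficient of dx ∧ dy: ∂f_2/∂x - ∂f_1/∂y = ∂(x - 2*y*z)/∂x - ∂(y*(3*x - 2*z))/∂y = -3*x + 2*z + 1
  coefficient of dx ∧ dz: ∂f_3/∂x - ∂f_1/∂z = ∂(y^2)/∂x - ∂(y*(3*x - 2*z))/∂z = 2*y
  coefficient of dy ∧ dz: ∂f_3/∂y - ∂f_2/∂z = ∂(y^2)/∂y - ∂(x - 2*y*z)/∂z = 4*y
Assembling: d(omega) = (-3*x + 2*z + 1) dx ∧ dy + (2*y) dx ∧ dz + (4*y) dy ∧ dz.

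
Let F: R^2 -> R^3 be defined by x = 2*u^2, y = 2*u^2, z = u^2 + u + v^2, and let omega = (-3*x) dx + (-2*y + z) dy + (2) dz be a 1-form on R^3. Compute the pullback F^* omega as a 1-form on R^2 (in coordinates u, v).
F^* omega = (-36*u^3 + 4*u^2 + 4*u*v^2 + 4*u + 2) du + (4*v) dv

Using F^*(f dg) = (f ∘ F) d(g ∘ F), substitute each coordinate x_i by F_i(u, v) in f_i, and replace dx_i by d F_i = (∂F_i/∂u) du + (∂F_i/∂v) dv.
  For the x component: f_1(F) = -6*u^2; d F_1 = (4*u) du + (0) dv
  For the y component: f_2(F) = -3*u^2 + u + v^2; d F_2 = (4*u) du + (0) dv
  For the z component: f_3(F) = 2; d F_3 = (2*u + 1) du + (2*v) dv
Combining and collecting du, dv coefficients:
  coeff of du: -36*u^3 + 4*u^2 + 4*u*v^2 + 4*u + 2
  coeff of dv: 4*v
F^* omega = (-36*u^3 + 4*u^2 + 4*u*v^2 + 4*u + 2) du + (4*v) dv.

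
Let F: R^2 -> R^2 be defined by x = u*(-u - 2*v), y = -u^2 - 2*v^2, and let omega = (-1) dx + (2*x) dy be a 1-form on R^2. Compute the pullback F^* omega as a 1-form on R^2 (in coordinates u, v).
F^* omega = (4*u^3 + 8*u^2*v + 2*u + 2*v) du + (2*u*(4*u*v + 8*v^2 + 1)) dv

Using F^*(f dg) = (f ∘ F) d(g ∘ F), substitute each coordinate x_i by F_i(u, v) in f_i, and replace dx_i by d F_i = (∂F_i/∂u) du + (∂F_i/∂v) dv.
  For the x component: f_1(F) = -1; d F_1 = (-2*u - 2*v) du + (-2*u) dv
  For the y component: f_2(F) = 2*u*(-u - 2*v); d F_2 = (-2*u) du + (-4*v) dv
Combining and collecting du, dv coefficients:
  coeff of du: 4*u^3 + 8*u^2*v + 2*u + 2*v
  coeff of dv: 2*u*(4*u*v + 8*v^2 + 1)
F^* omega = (4*u^3 + 8*u^2*v + 2*u + 2*v) du + (2*u*(4*u*v + 8*v^2 + 1)) dv.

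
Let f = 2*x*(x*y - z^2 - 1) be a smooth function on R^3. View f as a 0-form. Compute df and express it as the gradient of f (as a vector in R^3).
df = (4*x*y - 2*z^2 - 2) dx + (2*x^2) dy + (-4*x*z) dz; grad f = (4*x*y - 2*z^2 - 2, 2*x^2, -4*x*z)

For a 0-form f, d f = (∂f/∂x) dx + (∂f/∂y) dy + (∂f/∂z) dz. The components of the vector representation are exactly the entries of grad f in Cartesian coordinates:
  ∂f/∂x = 4*x*y - 2*z^2 - 2
  ∂f/∂y = 2*x^2
  ∂f/∂z = -4*x*z.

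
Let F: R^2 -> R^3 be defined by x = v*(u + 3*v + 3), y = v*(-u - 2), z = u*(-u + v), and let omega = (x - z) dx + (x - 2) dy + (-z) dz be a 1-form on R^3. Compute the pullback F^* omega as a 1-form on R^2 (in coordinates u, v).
F^* omega = (-2*u^3 + 4*u^2*v - 2*u*v^2 + 2*v) du + (2*u^3 + 4*u^2*v + 3*u^2 - 2*u*v + 2*u + 18*v^3 + 21*v^2 + 3*v + 4) dv

Using F^*(f dg) = (f ∘ F) d(g ∘ F), substitute each coordinate x_i by F_i(u, v) in f_i, and replace dx_i by d F_i = (∂F_i/∂u) du + (∂F_i/∂v) dv.
  For the x component: f_1(F) = u^2 + 3*v^2 + 3*v; d F_1 = (v) du + (u + 6*v + 3) dv
  For the y component: f_2(F) = u*v + 3*v^2 + 3*v - 2; d F_2 = (-v) du + (-u - 2) dv
  For the z component: f_3(F) = u*(u - v); d F_3 = (-2*u + v) du + (u) dv
Combining and collecting du, dv coefficients:
  coeff of du: -2*u^3 + 4*u^2*v - 2*u*v^2 + 2*v
  coeff of dv: 2*u^3 + 4*u^2*v + 3*u^2 - 2*u*v + 2*u + 18*v^3 + 21*v^2 + 3*v + 4
F^* omega = (-2*u^3 + 4*u^2*v - 2*u*v^2 + 2*v) du + (2*u^3 + 4*u^2*v + 3*u^2 - 2*u*v + 2*u + 18*v^3 + 21*v^2 + 3*v + 4) dv.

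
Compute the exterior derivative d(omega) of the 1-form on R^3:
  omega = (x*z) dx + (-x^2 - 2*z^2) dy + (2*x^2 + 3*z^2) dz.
d(omega) = (-2*x) dx ∧ dy + (3*x) dx ∧ dz + (4*z) dy ∧ dz

For a 1-form omega = sum_i f_i dx_i, the exterior derivative is
  d(omega) = sum_{i < j} (∂f_j/∂x_i - ∂f_i/∂x_j) dx_i ∧ dx_j.
  coefficient of dx ∧ dy: ∂f_2/∂x - ∂f_1/∂y = ∂(-x^2 - 2*z^2)/∂x - ∂(x*z)/∂y = -2*x
  coefficient of dx ∧ dz: ∂f_3/∂x - ∂f_1/∂z = ∂(2*x^2 + 3*z^2)/∂x - ∂(x*z)/∂z = 3*x
  coefficient of dy ∧ dz: ∂f_3/∂y - ∂f_2/∂z = ∂(2*x^2 + 3*z^2)/∂y - ∂(-x^2 - 2*z^2)/∂z = 4*z
Assembling: d(omega) = (-2*x) dx ∧ dy + (3*x) dx ∧ dz + (4*z) dy ∧ dz.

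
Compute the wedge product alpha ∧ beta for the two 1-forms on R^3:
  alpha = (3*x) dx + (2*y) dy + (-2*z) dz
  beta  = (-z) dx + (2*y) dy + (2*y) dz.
alpha ∧ beta = (2*y*(3*x + z)) dx ∧ dy + (6*x*y - 2*z^2) dx ∧ dz + (4*y*(y + z)) dy ∧ dz

Distribute the wedge, using dx_i ∧ dx_j = -dx_j ∧ dx_i and dx_i ∧ dx_i = 0. For each pair (i, j) with i < j, the coefficient of dx_i ∧ dx_j in alpha ∧ beta is (alpha_i * beta_j - alpha_j * beta_i). Collecting: alpha ∧ beta = (2*y*(3*x + z)) dx ∧ dy + (6*x*y - 2*z^2) dx ∧ dz + (4*y*(y + z)) dy ∧ dz.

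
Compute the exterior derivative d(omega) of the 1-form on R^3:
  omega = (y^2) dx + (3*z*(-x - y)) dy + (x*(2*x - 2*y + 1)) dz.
d(omega) = (-2*y - 3*z) dx ∧ dy + (4*x - 2*y + 1) dx ∧ dz + (x + 3*y) dy ∧ dz

For a 1-form omega = sum_i f_i dx_i, the exterior derivative is
  d(omega) = sum_{i < j} (∂f_j/∂x_i - ∂f_i/∂x_j) dx_i ∧ dx_j.
  coefficient of dx ∧ dy: ∂f_2/∂x - ∂f_1/∂y = ∂(3*z*(-x - y))/∂x - ∂(y^2)/∂y = -2*y - 3*z
  coefficient of dx ∧ dz: ∂f_3/∂x - ∂f_1/∂z = ∂(x*(2*x - 2*y + 1))/∂x - ∂(y^2)/∂z = 4*x - 2*y + 1
  coefficient of dy ∧ dz: ∂f_3/∂y - ∂f_2/∂z = ∂(x*(2*x - 2*y + 1))/∂y - ∂(3*z*(-x - y))/∂z = x + 3*y
Assembling: d(omega) = (-2*y - 3*z) dx ∧ dy + (4*x - 2*y + 1) dx ∧ dz + (x + 3*y) dy ∧ dz.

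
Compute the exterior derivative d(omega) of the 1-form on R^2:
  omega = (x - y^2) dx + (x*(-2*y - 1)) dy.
d(omega) = (-1) dx ∧ dy

For a 1-form omega = sum_i f_i dx_i, the exterior derivative is
  d(omega) = sum_{i < j} (∂f_j/∂x_i - ∂f_i/∂x_j) dx_i ∧ dx_j.
  coefficient of dx ∧ dy: ∂f_2/∂x - ∂f_1/∂y = ∂(x*(-2*y - 1))/∂x - ∂(x - y^2)/∂y = -1
Assembling: d(omega) = (-1) dx ∧ dy.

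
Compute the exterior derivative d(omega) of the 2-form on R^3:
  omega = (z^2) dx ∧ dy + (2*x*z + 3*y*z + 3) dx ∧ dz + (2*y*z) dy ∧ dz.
d(omega) = (-z) dx ∧ dy ∧ dz

For a 2-form omega = sum_{i<j} g_{ij} dx_i ∧ dx_j, the exterior derivative is
  d(omega) = sum_{i<j} d(g_{ij}) ∧ dx_i ∧ dx_j = sum_{i<j, k} (∂g_{ij}/∂x_k) dx_k ∧ dx_i ∧ dx_j.
Expand each term, using dx_k ∧ dx_i ∧ dx_j = sgn(permutation) dx_{(a)} ∧ dx_{(b)} ∧ dx_{(c)} with (a < b < c) sorted:
  d(z^2) includes (∂/∂z)(z^2) dz = (2*z) dz, which multiplied by dx ∧ dy gives (2*z) dx ∧ dy ∧ dz
  d(2*x*z + 3*y*z + 3) includes (∂/∂y)(2*x*z + 3*y*z + 3) dy = (3*z) dy, which multiplied by dx ∧ dz gives (-3*z) dx ∧ dy ∧ dz
Collecting like 3-forms: d(omega) = (-z) dx ∧ dy ∧ dz.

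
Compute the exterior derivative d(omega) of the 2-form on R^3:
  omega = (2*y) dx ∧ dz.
d(omega) = (-2) dx ∧ dy ∧ dz

For a 2-form omega = sum_{i<j} g_{ij} dx_i ∧ dx_j, the exterior derivative is
  d(omega) = sum_{i<j} d(g_{ij}) ∧ dx_i ∧ dx_j = sum_{i<j, k} (∂g_{ij}/∂x_k) dx_k ∧ dx_i ∧ dx_j.
Expand each term, using dx_k ∧ dx_i ∧ dx_j = sgn(permutation) dx_{(a)} ∧ dx_{(b)} ∧ dx_{(c)} with (a < b < c) sorted:
  d(2*y) includes (∂/∂y)(2*y) dy = (2) dy, which multiplied by dx ∧ dz gives (-2) dx ∧ dy ∧ dz
Collecting like 3-forms: d(omega) = (-2) dx ∧ dy ∧ dz.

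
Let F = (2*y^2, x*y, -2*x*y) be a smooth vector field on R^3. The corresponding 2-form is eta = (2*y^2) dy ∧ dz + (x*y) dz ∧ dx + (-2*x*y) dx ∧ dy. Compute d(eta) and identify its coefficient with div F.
d(eta) = (x) dx ∧ dy ∧ dz; div F = x

For a 2-form in R^3 of the form above, applying d gives a 3-form with coefficient ∂P/∂x + ∂Q/∂y + ∂R/∂z:
  ∂P/∂x = 0
  ∂Q/∂y = x
  ∂R/∂z = 0
Sum = x, which is exactly div F.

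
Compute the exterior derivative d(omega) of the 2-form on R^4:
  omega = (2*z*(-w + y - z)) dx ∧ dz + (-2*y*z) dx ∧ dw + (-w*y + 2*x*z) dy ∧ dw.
d(omega) = (-2*z) dx ∧ dy ∧ dz + (2*y - 2*z) dx ∧ dz ∧ dw + (4*z) dx ∧ dy ∧ dw + (-2*x) dy ∧ dz ∧ dw

For a 2-form omega = sum_{i<j} g_{ij} dx_i ∧ dx_j, the exterior derivative is
  d(omega) = sum_{i<j} d(g_{ij}) ∧ dx_i ∧ dx_j = sum_{i<j, k} (∂g_{ij}/∂x_k) dx_k ∧ dx_i ∧ dx_j.
Expand each term, using dx_k ∧ dx_i ∧ dx_j = sgn(permutation) dx_{(a)} ∧ dx_{(b)} ∧ dx_{(c)} with (a < b < c) sorted:
  d(2*z*(-w + y - z)) includes (∂/∂y)(2*z*(-w + y - z)) dy = (2*z) dy, which multiplied by dx ∧ dz gives (-2*z) dx ∧ dy ∧ dz
  d(2*z*(-w + y - z)) includes (∂/∂w)(2*z*(-w + y - z)) dw = (-2*z) dw, which multiplied by dx ∧ dz gives (-2*z) dx ∧ dz ∧ dw
  d(-2*y*z) includes (∂/∂y)(-2*y*z) dy = (-2*z) dy, which multiplied by dx ∧ dw gives (2*z) dx ∧ dy ∧ dw
  d(-2*y*z) includes (∂/∂z)(-2*y*z) dz = (-2*y) dz, which multiplied by dx ∧ dw gives (2*y) dx ∧ dz ∧ dw
  d(-w*y + 2*x*z) includes (∂/∂x)(-w*y + 2*x*z) dx = (2*z) dx, which multiplied by dy ∧ dw gives (2*z) dx ∧ dy ∧ dw
  d(-w*y + 2*x*z) includes (∂/∂z)(-w*y + 2*x*z) dz = (2*x) dz, which multiplied by dy ∧ dw gives (-2*x) dy ∧ dz ∧ dw
Collecting like 3-forms: d(omega) = (-2*z) dx ∧ dy ∧ dz + (2*y - 2*z) dx ∧ dz ∧ dw + (4*z) dx ∧ dy ∧ dw + (-2*x) dy ∧ dz ∧ dw.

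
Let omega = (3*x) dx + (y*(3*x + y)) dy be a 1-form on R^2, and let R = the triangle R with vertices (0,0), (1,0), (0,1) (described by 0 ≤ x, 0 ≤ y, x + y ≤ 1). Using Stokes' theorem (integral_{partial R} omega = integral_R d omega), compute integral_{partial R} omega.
integral_(partial R) omega = 1/2

Stokes: integral_partial_R omega = integral_R d omega with d omega = (∂Q/∂x - ∂P/∂y) dx ∧ dy.
  ∂Q/∂x = 3*y
  ∂P/∂y = 0
  integrand = ∂Q/∂x - ∂P/∂y = 3*y.
Integrating over R: integral_0^1 integral_0^{1-x} (3*y) dy dx = 1/2.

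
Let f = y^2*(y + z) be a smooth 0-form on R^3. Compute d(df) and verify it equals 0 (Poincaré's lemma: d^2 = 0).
d(df) = 0

Step 1: df = sum_i (∂f/∂x_i) dx_i = (0) dx + (y*(3*y + 2*z)) dy + (y^2) dz.
Step 2: Apply d again. Using the 1-form formula, the coefficient of dx ∧ dy in d(df) is ∂^2 f/∂x ∂y - ∂^2 f/∂y ∂x = (0) - (0) = 0 (equality of mixed partials for smooth f).
Similarly for dx ∧ dz and dy ∧ dz — all coefficients vanish. So d(df) = 0.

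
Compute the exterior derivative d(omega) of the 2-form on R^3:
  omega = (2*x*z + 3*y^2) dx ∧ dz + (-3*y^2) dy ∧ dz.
d(omega) = (-6*y) dx ∧ dy ∧ dz

For a 2-form omega = sum_{i<j} g_{ij} dx_i ∧ dx_j, the exterior derivative is
  d(omega) = sum_{i<j} d(g_{ij}) ∧ dx_i ∧ dx_j = sum_{i<j, k} (∂g_{ij}/∂x_k) dx_k ∧ dx_i ∧ dx_j.
Expand each term, using dx_k ∧ dx_i ∧ dx_j = sgn(permutation) dx_{(a)} ∧ dx_{(b)} ∧ dx_{(c)} with (a < b < c) sorted:
  d(2*x*z + 3*y^2) includes (∂/∂y)(2*x*z + 3*y^2) dy = (6*y) dy, which multiplied by dx ∧ dz gives (-6*y) dx ∧ dy ∧ dz
Collecting like 3-forms: d(omega) = (-6*y) dx ∧ dy ∧ dz.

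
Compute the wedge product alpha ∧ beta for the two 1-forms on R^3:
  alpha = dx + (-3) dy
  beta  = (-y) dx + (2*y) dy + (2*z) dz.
alpha ∧ beta = (-y) dx ∧ dy + (2*z) dx ∧ dz + (-6*z) dy ∧ dz

Distribute the wedge, using dx_i ∧ dx_j = -dx_j ∧ dx_i and dx_i ∧ dx_i = 0. For each pair (i, j) with i < j, the coefficient of dx_i ∧ dx_j in alpha ∧ beta is (alpha_i * beta_j - alpha_j * beta_i). Collecting: alpha ∧ beta = (-y) dx ∧ dy + (2*z) dx ∧ dz + (-6*z) dy ∧ dz.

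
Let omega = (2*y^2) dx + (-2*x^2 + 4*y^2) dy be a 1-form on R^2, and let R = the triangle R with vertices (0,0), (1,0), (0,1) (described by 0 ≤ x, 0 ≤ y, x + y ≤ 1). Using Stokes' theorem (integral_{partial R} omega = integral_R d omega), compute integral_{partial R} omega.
integral_(partial R) omega = -4/3

Stokes: integral_partial_R omega = integral_R d omega with d omega = (∂Q/∂x - ∂P/∂y) dx ∧ dy.
  ∂Q/∂x = -4*x
  ∂P/∂y = 4*y
  integrand = ∂Q/∂x - ∂P/∂y = -4*x - 4*y.
Integrating over R: integral_0^1 integral_0^{1-x} (-4*x - 4*y) dy dx = -4/3.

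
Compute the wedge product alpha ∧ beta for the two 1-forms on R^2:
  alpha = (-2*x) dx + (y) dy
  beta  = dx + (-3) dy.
alpha ∧ beta = (6*x - y) dx ∧ dy

Distribute the wedge, using dx_i ∧ dx_j = -dx_j ∧ dx_i and dx_i ∧ dx_i = 0. For each pair (i, j) with i < j, the coefficient of dx_i ∧ dx_j in alpha ∧ beta is (alpha_i * beta_j - alpha_j * beta_i). Collecting: alpha ∧ beta = (6*x - y) dx ∧ dy.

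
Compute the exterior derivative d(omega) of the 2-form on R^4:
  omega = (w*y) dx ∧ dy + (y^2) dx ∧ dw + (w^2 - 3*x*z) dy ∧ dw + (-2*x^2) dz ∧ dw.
d(omega) = (-y - 3*z) dx ∧ dy ∧ dw + (3*x) dy ∧ dz ∧ dw + (-4*x) dx ∧ dz ∧ dw

For a 2-form omega = sum_{i<j} g_{ij} dx_i ∧ dx_j, the exterior derivative is
  d(omega) = sum_{i<j} d(g_{ij}) ∧ dx_i ∧ dx_j = sum_{i<j, k} (∂g_{ij}/∂x_k) dx_k ∧ dx_i ∧ dx_j.
Expand each term, using dx_k ∧ dx_i ∧ dx_j = sgn(permutation) dx_{(a)} ∧ dx_{(b)} ∧ dx_{(c)} with (a < b < c) sorted:
  d(w*y) includes (∂/∂w)(w*y) dw = (y) dw, which multiplied by dx ∧ dy gives (y) dx ∧ dy ∧ dw
  d(y^2) includes (∂/∂y)(y^2) dy = (2*y) dy, which multiplied by dx ∧ dw gives (-2*y) dx ∧ dy ∧ dw
  d(w^2 - 3*x*z) includes (∂/∂x)(w^2 - 3*x*z) dx = (-3*z) dx, which multiplied by dy ∧ dw gives (-3*z) dx ∧ dy ∧ dw
  d(w^2 - 3*x*z) includes (∂/∂z)(w^2 - 3*x*z) dz = (-3*x) dz, which multiplied by dy ∧ dw gives (3*x) dy ∧ dz ∧ dw
  d(-2*x^2) includes (∂/∂x)(-2*x^2) dx = (-4*x) dx, which multiplied by dz ∧ dw gives (-4*x) dx ∧ dz ∧ dw
Collecting like 3-forms: d(omega) = (-y - 3*z) dx ∧ dy ∧ dw + (3*x) dy ∧ dz ∧ dw + (-4*x) dx ∧ dz ∧ dw.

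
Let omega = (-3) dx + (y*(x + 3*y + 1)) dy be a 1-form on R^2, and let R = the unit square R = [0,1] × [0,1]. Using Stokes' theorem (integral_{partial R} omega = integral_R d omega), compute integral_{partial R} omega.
integral_(partial R) omega = 1/2

Stokes: integral_partial_R omega = integral_R d omega with d omega = (∂Q/∂x - ∂P/∂y) dx ∧ dy.
  ∂Q/∂x = y
  ∂P/∂y = 0
  integrand = ∂Q/∂x - ∂P/∂y = y.
Integrating over R: integral_0^1 integral_0^1 (y) dx dy = 1/2.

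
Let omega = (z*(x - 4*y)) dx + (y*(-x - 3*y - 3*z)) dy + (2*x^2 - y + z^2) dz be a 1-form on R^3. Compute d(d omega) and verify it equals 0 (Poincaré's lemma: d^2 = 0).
d(d omega) = 0

Step 1: d omega = sum_{i<j} (∂f_j/∂x_i - ∂f_i/∂x_j) dx_i ∧ dx_j:
  coeff of dx ∧ dy: -y + 4*z
  coeff of dx ∧ dz: 3*x + 4*y
  coeff of dy ∧ dz: 3*y - 1
Step 2: Apply d again to each 2-form coefficient. The only possible 3-form in R^3 is dx ∧ dy ∧ dz, with coefficient
  ∂(coeff of dy∧dz)/∂x - ∂(coeff of dx∧dz)/∂y + ∂(coeff of dx∧dy)/∂z
  = ∂/∂x (3*y - 1) - ∂/∂y (3*x + 4*y) + ∂/∂z (-y + 4*z).
Each of these terms simplifies to sums of mixed partials that cancel in pairs. The result is 0 (by equality of mixed partials for smooth functions — Schwarz / Clairaut).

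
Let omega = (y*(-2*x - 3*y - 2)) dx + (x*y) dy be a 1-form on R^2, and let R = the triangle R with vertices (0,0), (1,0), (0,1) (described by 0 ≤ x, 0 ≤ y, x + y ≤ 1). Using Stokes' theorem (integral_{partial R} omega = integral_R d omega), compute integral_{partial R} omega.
integral_(partial R) omega = 5/2

Stokes: integral_partial_R omega = integral_R d omega with d omega = (∂Q/∂x - ∂P/∂y) dx ∧ dy.
  ∂Q/∂x = y
  ∂P/∂y = -2*x - 6*y - 2
  integrand = ∂Q/∂x - ∂P/∂y = 2*x + 7*y + 2.
Integrating over R: integral_0^1 integral_0^{1-x} (2*x + 7*y + 2) dy dx = 5/2.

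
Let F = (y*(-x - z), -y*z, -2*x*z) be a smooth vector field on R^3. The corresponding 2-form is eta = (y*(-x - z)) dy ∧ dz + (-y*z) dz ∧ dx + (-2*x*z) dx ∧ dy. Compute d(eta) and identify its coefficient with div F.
d(eta) = (-2*x - y - z) dx ∧ dy ∧ dz; div F = -2*x - y - z

For a 2-form in R^3 of the form above, applying d gives a 3-form with coefficient ∂P/∂x + ∂Q/∂y + ∂R/∂z:
  ∂P/∂x = -y
  ∂Q/∂y = -z
  ∂R/∂z = -2*x
Sum = -2*x - y - z, which is exactly div F.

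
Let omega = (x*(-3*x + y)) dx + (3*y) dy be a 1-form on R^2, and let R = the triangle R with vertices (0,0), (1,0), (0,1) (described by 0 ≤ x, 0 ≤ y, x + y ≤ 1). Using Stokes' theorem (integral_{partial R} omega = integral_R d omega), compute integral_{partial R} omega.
integral_(partial R) omega = -1/6

Stokes: integral_partial_R omega = integral_R d omega with d omega = (∂Q/∂x - ∂P/∂y) dx ∧ dy.
  ∂Q/∂x = 0
  ∂P/∂y = x
  integrand = ∂Q/∂x - ∂P/∂y = -x.
Integrating over R: integral_0^1 integral_0^{1-x} (-x) dy dx = -1/6.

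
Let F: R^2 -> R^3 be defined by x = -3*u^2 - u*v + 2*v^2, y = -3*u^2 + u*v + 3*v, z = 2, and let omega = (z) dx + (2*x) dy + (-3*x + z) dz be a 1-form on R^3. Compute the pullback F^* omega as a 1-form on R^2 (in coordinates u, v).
F^* omega = (36*u^3 + 6*u^2*v - 26*u*v^2 - 12*u + 4*v^3 - 2*v) du + (-6*u^3 - 2*u^2*v - 18*u^2 + 4*u*v^2 - 6*u*v - 2*u + 12*v^2 + 8*v) dv

Using F^*(f dg) = (f ∘ F) d(g ∘ F), substitute each coordinate x_i by F_i(u, v) in f_i, and replace dx_i by d F_i = (∂F_i/∂u) du + (∂F_i/∂v) dv.
  For the x component: f_1(F) = 2; d F_1 = (-6*u - v) du + (-u + 4*v) dv
  For the y component: f_2(F) = -6*u^2 - 2*u*v + 4*v^2; d F_2 = (-6*u + v) du + (u + 3) dv
  For the z component: f_3(F) = 9*u^2 + 3*u*v - 6*v^2 + 2; d F_3 = (0) du + (0) dv
Combining and collecting du, dv coefficients:
  coeff of du: 36*u^3 + 6*u^2*v - 26*u*v^2 - 12*u + 4*v^3 - 2*v
  coeff of dv: -6*u^3 - 2*u^2*v - 18*u^2 + 4*u*v^2 - 6*u*v - 2*u + 12*v^2 + 8*v
F^* omega = (36*u^3 + 6*u^2*v - 26*u*v^2 - 12*u + 4*v^3 - 2*v) du + (-6*u^3 - 2*u^2*v - 18*u^2 + 4*u*v^2 - 6*u*v - 2*u + 12*v^2 + 8*v) dv.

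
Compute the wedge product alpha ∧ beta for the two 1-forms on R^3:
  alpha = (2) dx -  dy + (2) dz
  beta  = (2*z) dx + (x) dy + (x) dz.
alpha ∧ beta = (2*x + 2*z) dx ∧ dy + (2*x - 4*z) dx ∧ dz + (-3*x) dy ∧ dz

Distribute the wedge, using dx_i ∧ dx_j = -dx_j ∧ dx_i and dx_i ∧ dx_i = 0. For each pair (i, j) with i < j, the coefficient of dx_i ∧ dx_j in alpha ∧ beta is (alpha_i * beta_j - alpha_j * beta_i). Collecting: alpha ∧ beta = (2*x + 2*z) dx ∧ dy + (2*x - 4*z) dx ∧ dz + (-3*x) dy ∧ dz.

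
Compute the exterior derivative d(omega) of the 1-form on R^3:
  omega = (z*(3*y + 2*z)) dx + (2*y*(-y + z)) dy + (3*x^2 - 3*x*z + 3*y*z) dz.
d(omega) = (-3*z) dx ∧ dy + (6*x - 3*y - 7*z) dx ∧ dz + (-2*y + 3*z) dy ∧ dz

For a 1-form omega = sum_i f_i dx_i, the exterior derivative is
  d(omega) = sum_{i < j} (∂f_j/∂x_i - ∂f_i/∂x_j) dx_i ∧ dx_j.
  coefficient of dx ∧ dy: ∂f_2/∂x - ∂f_1/∂y = ∂(2*y*(-y + z))/∂x - ∂(z*(3*y + 2*z))/∂y = -3*z
  coefficient of dx ∧ dz: ∂f_3/∂x - ∂f_1/∂z = ∂(3*x^2 - 3*x*z + 3*y*z)/∂x - ∂(z*(3*y + 2*z))/∂z = 6*x - 3*y - 7*z
  coefficient of dy ∧ dz: ∂f_3/∂y - ∂f_2/∂z = ∂(3*x^2 - 3*x*z + 3*y*z)/∂y - ∂(2*y*(-y + z))/∂z = -2*y + 3*z
Assembling: d(omega) = (-3*z) dx ∧ dy + (6*x - 3*y - 7*z) dx ∧ dz + (-2*y + 3*z) dy ∧ dz.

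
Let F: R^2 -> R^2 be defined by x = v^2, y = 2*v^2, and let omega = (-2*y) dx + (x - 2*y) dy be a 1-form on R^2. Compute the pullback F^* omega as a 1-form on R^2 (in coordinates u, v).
F^* omega = (-20*v^3) dv

Using F^*(f dg) = (f ∘ F) d(g ∘ F), substitute each coordinate x_i by F_i(u, v) in f_i, and replace dx_i by d F_i = (∂F_i/∂u) du + (∂F_i/∂v) dv.
  For the x component: f_1(F) = -4*v^2; d F_1 = (0) du + (2*v) dv
  For the y component: f_2(F) = -3*v^2; d F_2 = (0) du + (4*v) dv
Combining and collecting du, dv coefficients:
  coeff of du: 0
  coeff of dv: -20*v^3
F^* omega = (-20*v^3) dv.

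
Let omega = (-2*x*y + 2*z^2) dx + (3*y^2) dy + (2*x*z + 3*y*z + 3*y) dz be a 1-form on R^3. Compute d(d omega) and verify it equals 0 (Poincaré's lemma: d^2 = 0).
d(d omega) = 0

Step 1: d omega = sum_{i<j} (∂f_j/∂x_i - ∂f_i/∂x_j) dx_i ∧ dx_j:
  coeff of dx ∧ dy: 2*x
  coeff of dx ∧ dz: -2*z
  coeff of dy ∧ dz: 3*z + 3
Step 2: Apply d again to each 2-form coefficient. The only possible 3-form in R^3 is dx ∧ dy ∧ dz, with coefficient
  ∂(coeff of dy∧dz)/∂x - ∂(coeff of dx∧dz)/∂y + ∂(coeff of dx∧dy)/∂z
  = ∂/∂x (3*z + 3) - ∂/∂y (-2*z) + ∂/∂z (2*x).
Each of these terms simplifies to sums of mixed partials that cancel in pairs. The result is 0 (by equality of mixed partials for smooth functions — Schwarz / Clairaut).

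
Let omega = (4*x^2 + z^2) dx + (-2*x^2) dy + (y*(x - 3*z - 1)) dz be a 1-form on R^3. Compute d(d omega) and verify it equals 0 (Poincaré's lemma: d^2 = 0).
d(d omega) = 0

Step 1: d omega = sum_{i<j} (∂f_j/∂x_i - ∂f_i/∂x_j) dx_i ∧ dx_j:
  coeff of dx ∧ dy: -4*x
  coeff of dx ∧ dz: y - 2*z
  coeff of dy ∧ dz: x - 3*z - 1
Step 2: Apply d again to each 2-form coefficient. The only possible 3-form in R^3 is dx ∧ dy ∧ dz, with coefficient
  ∂(coeff of dy∧dz)/∂x - ∂(coeff of dx∧dz)/∂y + ∂(coeff of dx∧dy)/∂z
  = ∂/∂x (x - 3*z - 1) - ∂/∂y (y - 2*z) + ∂/∂z (-4*x).
Each of these terms simplifies to sums of mixed partials that cancel in pairs. The result is 0 (by equality of mixed partials for smooth functions — Schwarz / Clairaut).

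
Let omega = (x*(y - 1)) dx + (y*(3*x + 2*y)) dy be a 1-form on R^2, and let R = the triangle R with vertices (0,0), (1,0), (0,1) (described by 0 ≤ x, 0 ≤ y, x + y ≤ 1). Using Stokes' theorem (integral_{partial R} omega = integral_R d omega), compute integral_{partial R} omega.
integral_(partial R) omega = 1/3

Stokes: integral_partial_R omega = integral_R d omega with d omega = (∂Q/∂x - ∂P/∂y) dx ∧ dy.
  ∂Q/∂x = 3*y
  ∂P/∂y = x
  integrand = ∂Q/∂x - ∂P/∂y = -x + 3*y.
Integrating over R: integral_0^1 integral_0^{1-x} (-x + 3*y) dy dx = 1/3.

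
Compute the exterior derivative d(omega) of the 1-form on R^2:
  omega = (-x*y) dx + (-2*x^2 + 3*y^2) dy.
d(omega) = (-3*x) dx ∧ dy

For a 1-form omega = sum_i f_i dx_i, the exterior derivative is
  d(omega) = sum_{i < j} (∂f_j/∂x_i - ∂f_i/∂x_j) dx_i ∧ dx_j.
  coefficient of dx ∧ dy: ∂f_2/∂x - ∂f_1/∂y = ∂(-2*x^2 + 3*y^2)/∂x - ∂(-x*y)/∂y = -3*x
Assembling: d(omega) = (-3*x) dx ∧ dy.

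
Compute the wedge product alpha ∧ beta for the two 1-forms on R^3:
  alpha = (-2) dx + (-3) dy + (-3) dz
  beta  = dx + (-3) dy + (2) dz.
alpha ∧ beta = (9) dx ∧ dy + (-1) dx ∧ dz + (-15) dy ∧ dz

Distribute the wedge, using dx_i ∧ dx_j = -dx_j ∧ dx_i and dx_i ∧ dx_i = 0. For each pair (i, j) with i < j, the coefficient of dx_i ∧ dx_j in alpha ∧ beta is (alpha_i * beta_j - alpha_j * beta_i). Collecting: alpha ∧ beta = (9) dx ∧ dy + (-1) dx ∧ dz + (-15) dy ∧ dz.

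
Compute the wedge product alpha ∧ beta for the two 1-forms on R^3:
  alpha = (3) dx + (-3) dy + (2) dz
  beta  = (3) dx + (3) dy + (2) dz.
alpha ∧ beta = (18) dx ∧ dy + (-12) dy ∧ dz

Distribute the wedge, using dx_i ∧ dx_j = -dx_j ∧ dx_i and dx_i ∧ dx_i = 0. For each pair (i, j) with i < j, the coefficient of dx_i ∧ dx_j in alpha ∧ beta is (alpha_i * beta_j - alpha_j * beta_i). Collecting: alpha ∧ beta = (18) dx ∧ dy + (-12) dy ∧ dz.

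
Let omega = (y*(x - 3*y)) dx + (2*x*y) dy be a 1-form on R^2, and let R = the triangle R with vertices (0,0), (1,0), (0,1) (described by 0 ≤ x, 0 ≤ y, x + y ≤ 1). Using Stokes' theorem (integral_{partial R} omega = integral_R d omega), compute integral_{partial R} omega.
integral_(partial R) omega = 7/6

Stokes: integral_partial_R omega = integral_R d omega with d omega = (∂Q/∂x - ∂P/∂y) dx ∧ dy.
  ∂Q/∂x = 2*y
  ∂P/∂y = x - 6*y
  integrand = ∂Q/∂x - ∂P/∂y = -x + 8*y.
Integrating over R: integral_0^1 integral_0^{1-x} (-x + 8*y) dy dx = 7/6.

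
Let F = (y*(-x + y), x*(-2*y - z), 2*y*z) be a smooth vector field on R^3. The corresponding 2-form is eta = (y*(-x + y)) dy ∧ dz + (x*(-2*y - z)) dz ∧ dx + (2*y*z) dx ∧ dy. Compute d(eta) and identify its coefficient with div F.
d(eta) = (-2*x + y) dx ∧ dy ∧ dz; div F = -2*x + y

For a 2-form in R^3 of the form above, applying d gives a 3-form with coefficient ∂P/∂x + ∂Q/∂y + ∂R/∂z:
  ∂P/∂x = -y
  ∂Q/∂y = -2*x
  ∂R/∂z = 2*y
Sum = -2*x + y, which is exactly div F.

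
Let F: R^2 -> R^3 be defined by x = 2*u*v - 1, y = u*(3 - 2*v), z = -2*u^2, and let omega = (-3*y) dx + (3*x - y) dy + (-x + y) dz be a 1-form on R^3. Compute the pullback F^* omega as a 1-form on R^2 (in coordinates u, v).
F^* omega = (16*u^2*v - 12*u^2 - 4*u*v^2 + 12*u*v - 13*u + 6*v - 9) du + (2*u*(-2*u*v - 6*u + 3)) dv

Using F^*(f dg) = (f ∘ F) d(g ∘ F), substitute each coordinate x_i by F_i(u, v) in f_i, and replace dx_i by d F_i = (∂F_i/∂u) du + (∂F_i/∂v) dv.
  For the x component: f_1(F) = 3*u*(2*v - 3); d F_1 = (2*v) du + (2*u) dv
  For the y component: f_2(F) = 8*u*v - 3*u - 3; d F_2 = (3 - 2*v) du + (-2*u) dv
  For the z component: f_3(F) = -4*u*v + 3*u + 1; d F_3 = (-4*u) du + (0) dv
Combining and collecting du, dv coefficients:
  coeff of du: 16*u^2*v - 12*u^2 - 4*u*v^2 + 12*u*v - 13*u + 6*v - 9
  coeff of dv: 2*u*(-2*u*v - 6*u + 3)
F^* omega = (16*u^2*v - 12*u^2 - 4*u*v^2 + 12*u*v - 13*u + 6*v - 9) du + (2*u*(-2*u*v - 6*u + 3)) dv.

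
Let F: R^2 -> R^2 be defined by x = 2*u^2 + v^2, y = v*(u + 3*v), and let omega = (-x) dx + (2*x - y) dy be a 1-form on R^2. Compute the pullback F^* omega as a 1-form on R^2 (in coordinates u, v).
F^* omega = (-8*u^3 + 4*u^2*v - 5*u*v^2 - v^3) du + (4*u^3 + 19*u^2*v - 7*u*v^2 - 8*v^3) dv

Using F^*(f dg) = (f ∘ F) d(g ∘ F), substitute each coordinate x_i by F_i(u, v) in f_i, and replace dx_i by d F_i = (∂F_i/∂u) du + (∂F_i/∂v) dv.
  For the x component: f_1(F) = -2*u^2 - v^2; d F_1 = (4*u) du + (2*v) dv
  For the y component: f_2(F) = 4*u^2 - u*v - v^2; d F_2 = (v) du + (u + 6*v) dv
Combining and collecting du, dv coefficients:
  coeff of du: -8*u^3 + 4*u^2*v - 5*u*v^2 - v^3
  coeff of dv: 4*u^3 + 19*u^2*v - 7*u*v^2 - 8*v^3
F^* omega = (-8*u^3 + 4*u^2*v - 5*u*v^2 - v^3) du + (4*u^3 + 19*u^2*v - 7*u*v^2 - 8*v^3) dv.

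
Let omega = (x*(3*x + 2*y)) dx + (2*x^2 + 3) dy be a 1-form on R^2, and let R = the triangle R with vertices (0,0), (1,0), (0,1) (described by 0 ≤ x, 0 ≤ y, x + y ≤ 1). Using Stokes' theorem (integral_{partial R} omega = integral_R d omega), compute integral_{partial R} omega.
integral_(partial R) omega = 1/3

Stokes: integral_partial_R omega = integral_R d omega with d omega = (∂Q/∂x - ∂P/∂y) dx ∧ dy.
  ∂Q/∂x = 4*x
  ∂P/∂y = 2*x
  integrand = ∂Q/∂x - ∂P/∂y = 2*x.
Integrating over R: integral_0^1 integral_0^{1-x} (2*x) dy dx = 1/3.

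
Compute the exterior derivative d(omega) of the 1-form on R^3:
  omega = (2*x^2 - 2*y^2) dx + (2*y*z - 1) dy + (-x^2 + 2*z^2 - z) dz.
d(omega) = (4*y) dx ∧ dy + (-2*x) dx ∧ dz + (-2*y) dy ∧ dz

For a 1-form omega = sum_i f_i dx_i, the exterior derivative is
  d(omega) = sum_{i < j} (∂f_j/∂x_i - ∂f_i/∂x_j) dx_i ∧ dx_j.
  coefficient of dx ∧ dy: ∂f_2/∂x - ∂f_1/∂y = ∂(2*y*z - 1)/∂x - ∂(2*x^2 - 2*y^2)/∂y = 4*y
  coefficient of dx ∧ dz: ∂f_3/∂x - ∂f_1/∂z = ∂(-x^2 + 2*z^2 - z)/∂x - ∂(2*x^2 - 2*y^2)/∂z = -2*x
  coefficient of dy ∧ dz: ∂f_3/∂y - ∂f_2/∂z = ∂(-x^2 + 2*z^2 - z)/∂y - ∂(2*y*z - 1)/∂z = -2*y
Assembling: d(omega) = (4*y) dx ∧ dy + (-2*x) dx ∧ dz + (-2*y) dy ∧ dz.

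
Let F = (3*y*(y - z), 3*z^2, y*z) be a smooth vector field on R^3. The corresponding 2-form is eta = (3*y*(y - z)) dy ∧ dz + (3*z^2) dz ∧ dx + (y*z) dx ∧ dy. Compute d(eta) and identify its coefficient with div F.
d(eta) = (y) dx ∧ dy ∧ dz; div F = y

For a 2-form in R^3 of the form above, applying d gives a 3-form with coefficient ∂P/∂x + ∂Q/∂y + ∂R/∂z:
  ∂P/∂x = 0
  ∂Q/∂y = 0
  ∂R/∂z = y
Sum = y, which is exactly div F.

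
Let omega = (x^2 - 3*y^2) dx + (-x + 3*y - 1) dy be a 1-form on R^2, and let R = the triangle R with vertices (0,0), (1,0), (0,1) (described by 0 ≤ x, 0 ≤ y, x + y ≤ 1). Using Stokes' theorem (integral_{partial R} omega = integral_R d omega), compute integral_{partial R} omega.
integral_(partial R) omega = 1/2

Stokes: integral_partial_R omega = integral_R d omega with d omega = (∂Q/∂x - ∂P/∂y) dx ∧ dy.
  ∂Q/∂x = -1
  ∂P/∂y = -6*y
  integrand = ∂Q/∂x - ∂P/∂y = 6*y - 1.
Integrating over R: integral_0^1 integral_0^{1-x} (6*y - 1) dy dx = 1/2.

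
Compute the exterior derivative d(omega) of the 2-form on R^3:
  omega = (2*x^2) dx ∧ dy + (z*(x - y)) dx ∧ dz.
d(omega) = (z) dx ∧ dy ∧ dz

For a 2-form omega = sum_{i<j} g_{ij} dx_i ∧ dx_j, the exterior derivative is
  d(omega) = sum_{i<j} d(g_{ij}) ∧ dx_i ∧ dx_j = sum_{i<j, k} (∂g_{ij}/∂x_k) dx_k ∧ dx_i ∧ dx_j.
Expand each term, using dx_k ∧ dx_i ∧ dx_j = sgn(permutation) dx_{(a)} ∧ dx_{(b)} ∧ dx_{(c)} with (a < b < c) sorted:
  d(z*(x - y)) includes (∂/∂y)(z*(x - y)) dy = (-z) dy, which multiplied by dx ∧ dz gives (z) dx ∧ dy ∧ dz
Collecting like 3-forms: d(omega) = (z) dx ∧ dy ∧ dz.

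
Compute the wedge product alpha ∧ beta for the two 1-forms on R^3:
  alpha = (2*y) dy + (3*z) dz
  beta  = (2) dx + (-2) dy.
alpha ∧ beta = (-4*y) dx ∧ dy + (-6*z) dx ∧ dz + (6*z) dy ∧ dz

Distribute the wedge, using dx_i ∧ dx_j = -dx_j ∧ dx_i and dx_i ∧ dx_i = 0. For each pair (i, j) with i < j, the coefficient of dx_i ∧ dx_j in alpha ∧ beta is (alpha_i * beta_j - alpha_j * beta_i). Collecting: alpha ∧ beta = (-4*y) dx ∧ dy + (-6*z) dx ∧ dz + (6*z) dy ∧ dz.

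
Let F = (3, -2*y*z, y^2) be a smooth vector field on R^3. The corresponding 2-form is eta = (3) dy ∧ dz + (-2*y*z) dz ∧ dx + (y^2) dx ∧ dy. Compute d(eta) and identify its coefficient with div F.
d(eta) = (-2*z) dx ∧ dy ∧ dz; div F = -2*z

For a 2-form in R^3 of the form above, applying d gives a 3-form with coefficient ∂P/∂x + ∂Q/∂y + ∂R/∂z:
  ∂P/∂x = 0
  ∂Q/∂y = -2*z
  ∂R/∂z = 0
Sum = -2*z, which is exactly div F.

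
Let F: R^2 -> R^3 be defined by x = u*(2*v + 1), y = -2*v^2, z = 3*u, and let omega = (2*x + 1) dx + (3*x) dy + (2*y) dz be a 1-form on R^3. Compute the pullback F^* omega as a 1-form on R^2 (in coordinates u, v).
F^* omega = (8*u*v^2 + 8*u*v + 2*u - 12*v^2 + 2*v + 1) du + (2*u*(4*u*v + 2*u - 12*v^2 - 6*v + 1)) dv

Using F^*(f dg) = (f ∘ F) d(g ∘ F), substitute each coordinate x_i by F_i(u, v) in f_i, and replace dx_i by d F_i = (∂F_i/∂u) du + (∂F_i/∂v) dv.
  For the x component: f_1(F) = 4*u*v + 2*u + 1; d F_1 = (2*v + 1) du + (2*u) dv
  For the y component: f_2(F) = 3*u*(2*v + 1); d F_2 = (0) du + (-4*v) dv
  For the z component: f_3(F) = -4*v^2; d F_3 = (3) du + (0) dv
Combining and collecting du, dv coefficients:
  coeff of du: 8*u*v^2 + 8*u*v + 2*u - 12*v^2 + 2*v + 1
  coeff of dv: 2*u*(4*u*v + 2*u - 12*v^2 - 6*v + 1)
F^* omega = (8*u*v^2 + 8*u*v + 2*u - 12*v^2 + 2*v + 1) du + (2*u*(4*u*v + 2*u - 12*v^2 - 6*v + 1)) dv.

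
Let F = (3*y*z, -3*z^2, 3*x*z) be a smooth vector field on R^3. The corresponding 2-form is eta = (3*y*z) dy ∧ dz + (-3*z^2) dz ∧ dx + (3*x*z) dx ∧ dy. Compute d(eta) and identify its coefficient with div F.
d(eta) = (3*x) dx ∧ dy ∧ dz; div F = 3*x

For a 2-form in R^3 of the form above, applying d gives a 3-form with coefficient ∂P/∂x + ∂Q/∂y + ∂R/∂z:
  ∂P/∂x = 0
  ∂Q/∂y = 0
  ∂R/∂z = 3*x
Sum = 3*x, which is exactly div F.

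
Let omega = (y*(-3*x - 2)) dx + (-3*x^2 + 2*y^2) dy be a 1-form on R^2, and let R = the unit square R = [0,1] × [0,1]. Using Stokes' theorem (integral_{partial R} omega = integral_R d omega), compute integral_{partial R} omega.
integral_(partial R) omega = 1/2

Stokes: integral_partial_R omega = integral_R d omega with d omega = (∂Q/∂x - ∂P/∂y) dx ∧ dy.
  ∂Q/∂x = -6*x
  ∂P/∂y = -3*x - 2
  integrand = ∂Q/∂x - ∂P/∂y = 2 - 3*x.
Integrating over R: integral_0^1 integral_0^1 (2 - 3*x) dx dy = 1/2.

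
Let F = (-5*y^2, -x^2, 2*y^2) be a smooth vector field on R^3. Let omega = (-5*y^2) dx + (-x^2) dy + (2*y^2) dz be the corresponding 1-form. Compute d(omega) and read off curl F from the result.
d(omega) = (4*y) dy ∧ dz + (0) dz ∧ dx + (-2*x + 10*y) dx ∧ dy; curl F = (4*y, 0, -2*x + 10*y)

d omega = sum_{i<j} (∂f_j/∂x_i - ∂f_i/∂x_j) dx_i ∧ dx_j. Under the identification (dy ∧ dz, dz ∧ dx, dx ∧ dy) ↔ (e_x, e_y, e_z), the coefficients are exactly the components of curl F. Compute:
  ∂R/∂y - ∂Q/∂z = (4*y) - (0) = 4*y
  ∂P/∂z - ∂R/∂x = (0) - (0) = 0
  ∂Q/∂x - ∂P/∂y = (-2*x) - (-10*y) = -2*x + 10*y.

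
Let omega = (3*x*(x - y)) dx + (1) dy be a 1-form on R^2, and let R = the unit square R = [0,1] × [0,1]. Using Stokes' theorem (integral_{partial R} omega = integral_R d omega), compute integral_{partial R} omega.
integral_(partial R) omega = 3/2

Stokes: integral_partial_R omega = integral_R d omega with d omega = (∂Q/∂x - ∂P/∂y) dx ∧ dy.
  ∂Q/∂x = 0
  ∂P/∂y = -3*x
  integrand = ∂Q/∂x - ∂P/∂y = 3*x.
Integrating over R: integral_0^1 integral_0^1 (3*x) dx dy = 3/2.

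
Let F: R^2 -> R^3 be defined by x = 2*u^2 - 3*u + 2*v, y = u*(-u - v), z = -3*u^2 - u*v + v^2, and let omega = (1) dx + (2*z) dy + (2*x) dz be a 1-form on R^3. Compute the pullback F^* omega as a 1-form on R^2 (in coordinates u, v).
F^* omega = (-12*u^3 + 6*u^2*v + 36*u^2 - 2*u*v^2 - 18*u*v + 4*u - 2*v^3 - 4*v^2 - 3) du + (2*u^3 + 10*u^2*v + 6*u^2 - 2*u*v^2 - 16*u*v + 8*v^2 + 2) dv

Using F^*(f dg) = (f ∘ F) d(g ∘ F), substitute each coordinate x_i by F_i(u, v) in f_i, and replace dx_i by d F_i = (∂F_i/∂u) du + (∂F_i/∂v) dv.
  For the x component: f_1(F) = 1; d F_1 = (4*u - 3) du + (2) dv
  For the y component: f_2(F) = -6*u^2 - 2*u*v + 2*v^2; d F_2 = (-2*u - v) du + (-u) dv
  For the z component: f_3(F) = 4*u^2 - 6*u + 4*v; d F_3 = (-6*u - v) du + (-u + 2*v) dv
Combining and collecting du, dv coefficients:
  coeff of du: -12*u^3 + 6*u^2*v + 36*u^2 - 2*u*v^2 - 18*u*v + 4*u - 2*v^3 - 4*v^2 - 3
  coeff of dv: 2*u^3 + 10*u^2*v + 6*u^2 - 2*u*v^2 - 16*u*v + 8*v^2 + 2
F^* omega = (-12*u^3 + 6*u^2*v + 36*u^2 - 2*u*v^2 - 18*u*v + 4*u - 2*v^3 - 4*v^2 - 3) du + (2*u^3 + 10*u^2*v + 6*u^2 - 2*u*v^2 - 16*u*v + 8*v^2 + 2) dv.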